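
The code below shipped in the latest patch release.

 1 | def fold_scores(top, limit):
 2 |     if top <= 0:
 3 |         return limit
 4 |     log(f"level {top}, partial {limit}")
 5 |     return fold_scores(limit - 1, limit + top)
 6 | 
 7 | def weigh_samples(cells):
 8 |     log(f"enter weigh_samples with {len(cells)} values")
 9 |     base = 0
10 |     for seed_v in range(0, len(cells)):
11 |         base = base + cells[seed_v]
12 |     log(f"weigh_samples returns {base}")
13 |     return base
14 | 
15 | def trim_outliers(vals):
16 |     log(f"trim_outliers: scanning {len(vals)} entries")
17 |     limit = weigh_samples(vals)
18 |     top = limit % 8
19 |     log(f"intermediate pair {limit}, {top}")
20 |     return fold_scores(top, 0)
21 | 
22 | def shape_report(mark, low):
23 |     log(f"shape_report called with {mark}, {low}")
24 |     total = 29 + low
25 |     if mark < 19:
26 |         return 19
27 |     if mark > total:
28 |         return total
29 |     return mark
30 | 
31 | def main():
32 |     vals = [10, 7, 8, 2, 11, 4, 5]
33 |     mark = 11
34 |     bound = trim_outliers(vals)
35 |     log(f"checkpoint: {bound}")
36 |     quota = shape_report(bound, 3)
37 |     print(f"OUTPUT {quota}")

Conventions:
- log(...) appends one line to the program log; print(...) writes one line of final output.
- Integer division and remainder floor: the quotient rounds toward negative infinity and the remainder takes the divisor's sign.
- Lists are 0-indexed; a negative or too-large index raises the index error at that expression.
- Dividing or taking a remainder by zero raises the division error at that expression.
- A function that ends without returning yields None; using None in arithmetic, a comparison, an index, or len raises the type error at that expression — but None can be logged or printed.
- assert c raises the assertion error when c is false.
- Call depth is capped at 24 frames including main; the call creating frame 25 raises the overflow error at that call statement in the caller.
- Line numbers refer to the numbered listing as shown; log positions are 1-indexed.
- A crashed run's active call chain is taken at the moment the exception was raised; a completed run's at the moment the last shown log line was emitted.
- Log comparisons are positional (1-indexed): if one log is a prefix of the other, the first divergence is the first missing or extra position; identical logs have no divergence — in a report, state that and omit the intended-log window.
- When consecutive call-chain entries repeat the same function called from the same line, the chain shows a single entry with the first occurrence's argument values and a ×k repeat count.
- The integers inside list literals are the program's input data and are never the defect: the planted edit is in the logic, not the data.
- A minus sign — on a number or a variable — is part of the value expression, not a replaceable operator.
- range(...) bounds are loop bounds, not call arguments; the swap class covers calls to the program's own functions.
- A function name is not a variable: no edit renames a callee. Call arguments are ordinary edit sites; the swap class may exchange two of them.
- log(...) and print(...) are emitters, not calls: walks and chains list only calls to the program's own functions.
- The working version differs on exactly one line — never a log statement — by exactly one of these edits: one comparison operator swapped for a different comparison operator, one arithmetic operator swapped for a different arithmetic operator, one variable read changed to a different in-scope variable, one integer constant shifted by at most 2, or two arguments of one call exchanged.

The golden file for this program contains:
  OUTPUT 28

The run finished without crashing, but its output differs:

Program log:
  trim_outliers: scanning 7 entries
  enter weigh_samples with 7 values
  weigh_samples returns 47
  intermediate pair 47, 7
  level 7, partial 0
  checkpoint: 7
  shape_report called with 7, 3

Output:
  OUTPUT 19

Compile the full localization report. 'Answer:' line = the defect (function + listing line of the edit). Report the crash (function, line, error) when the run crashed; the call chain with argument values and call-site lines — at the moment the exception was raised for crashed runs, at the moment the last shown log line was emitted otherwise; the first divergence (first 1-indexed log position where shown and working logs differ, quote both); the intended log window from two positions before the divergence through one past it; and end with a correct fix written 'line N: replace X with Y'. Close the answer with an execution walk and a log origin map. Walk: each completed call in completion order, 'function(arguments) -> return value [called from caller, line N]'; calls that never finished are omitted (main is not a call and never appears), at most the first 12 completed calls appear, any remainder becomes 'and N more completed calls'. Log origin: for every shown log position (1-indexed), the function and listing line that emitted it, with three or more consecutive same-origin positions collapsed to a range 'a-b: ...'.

Answer: the defect is in fold_scores at line 5.
Core observation: The log first diverges at position 6: the faulty run prints 'checkpoint: 7' where the working version prints 'level 6, partial 7'.
Call chain: main -> shape_report(7, 3) (called at line 36).
First divergence: at position 6 the run shows 'checkpoint: 7' where the working version logs 'level 6, partial 7'.
Intended log window:
  4: intermediate pair 47, 7
  5: level 7, partial 0
  6: level 6, partial 7
  7: level 5, partial 13
Execution walk:
  weigh_samples([10, 7, 8, 2, 11, 4, 5]) -> 47  [called from trim_outliers, line 17]
  fold_scores(-1, 7) -> 7  [called from fold_scores, line 5]
  fold_scores(7, 0) -> 7  [called from trim_outliers, line 20]
  trim_outliers([10, 7, 8, 2, 11, 4, 5]) -> 7  [called from main, line 34]
  shape_report(7, 3) -> 19  [called from main, line 36]
Log line origins:
  1: logged in trim_outliers at line 16
  2: logged in weigh_samples at line 8
  3: logged in weigh_samples at line 12
  4: logged in trim_outliers at line 19
  5: logged in fold_scores at line 4
  6: logged in main at line 35
  7: logged in shape_report at line 23
A correct fix: line 5: replace `limit - 1` with `top - 1`.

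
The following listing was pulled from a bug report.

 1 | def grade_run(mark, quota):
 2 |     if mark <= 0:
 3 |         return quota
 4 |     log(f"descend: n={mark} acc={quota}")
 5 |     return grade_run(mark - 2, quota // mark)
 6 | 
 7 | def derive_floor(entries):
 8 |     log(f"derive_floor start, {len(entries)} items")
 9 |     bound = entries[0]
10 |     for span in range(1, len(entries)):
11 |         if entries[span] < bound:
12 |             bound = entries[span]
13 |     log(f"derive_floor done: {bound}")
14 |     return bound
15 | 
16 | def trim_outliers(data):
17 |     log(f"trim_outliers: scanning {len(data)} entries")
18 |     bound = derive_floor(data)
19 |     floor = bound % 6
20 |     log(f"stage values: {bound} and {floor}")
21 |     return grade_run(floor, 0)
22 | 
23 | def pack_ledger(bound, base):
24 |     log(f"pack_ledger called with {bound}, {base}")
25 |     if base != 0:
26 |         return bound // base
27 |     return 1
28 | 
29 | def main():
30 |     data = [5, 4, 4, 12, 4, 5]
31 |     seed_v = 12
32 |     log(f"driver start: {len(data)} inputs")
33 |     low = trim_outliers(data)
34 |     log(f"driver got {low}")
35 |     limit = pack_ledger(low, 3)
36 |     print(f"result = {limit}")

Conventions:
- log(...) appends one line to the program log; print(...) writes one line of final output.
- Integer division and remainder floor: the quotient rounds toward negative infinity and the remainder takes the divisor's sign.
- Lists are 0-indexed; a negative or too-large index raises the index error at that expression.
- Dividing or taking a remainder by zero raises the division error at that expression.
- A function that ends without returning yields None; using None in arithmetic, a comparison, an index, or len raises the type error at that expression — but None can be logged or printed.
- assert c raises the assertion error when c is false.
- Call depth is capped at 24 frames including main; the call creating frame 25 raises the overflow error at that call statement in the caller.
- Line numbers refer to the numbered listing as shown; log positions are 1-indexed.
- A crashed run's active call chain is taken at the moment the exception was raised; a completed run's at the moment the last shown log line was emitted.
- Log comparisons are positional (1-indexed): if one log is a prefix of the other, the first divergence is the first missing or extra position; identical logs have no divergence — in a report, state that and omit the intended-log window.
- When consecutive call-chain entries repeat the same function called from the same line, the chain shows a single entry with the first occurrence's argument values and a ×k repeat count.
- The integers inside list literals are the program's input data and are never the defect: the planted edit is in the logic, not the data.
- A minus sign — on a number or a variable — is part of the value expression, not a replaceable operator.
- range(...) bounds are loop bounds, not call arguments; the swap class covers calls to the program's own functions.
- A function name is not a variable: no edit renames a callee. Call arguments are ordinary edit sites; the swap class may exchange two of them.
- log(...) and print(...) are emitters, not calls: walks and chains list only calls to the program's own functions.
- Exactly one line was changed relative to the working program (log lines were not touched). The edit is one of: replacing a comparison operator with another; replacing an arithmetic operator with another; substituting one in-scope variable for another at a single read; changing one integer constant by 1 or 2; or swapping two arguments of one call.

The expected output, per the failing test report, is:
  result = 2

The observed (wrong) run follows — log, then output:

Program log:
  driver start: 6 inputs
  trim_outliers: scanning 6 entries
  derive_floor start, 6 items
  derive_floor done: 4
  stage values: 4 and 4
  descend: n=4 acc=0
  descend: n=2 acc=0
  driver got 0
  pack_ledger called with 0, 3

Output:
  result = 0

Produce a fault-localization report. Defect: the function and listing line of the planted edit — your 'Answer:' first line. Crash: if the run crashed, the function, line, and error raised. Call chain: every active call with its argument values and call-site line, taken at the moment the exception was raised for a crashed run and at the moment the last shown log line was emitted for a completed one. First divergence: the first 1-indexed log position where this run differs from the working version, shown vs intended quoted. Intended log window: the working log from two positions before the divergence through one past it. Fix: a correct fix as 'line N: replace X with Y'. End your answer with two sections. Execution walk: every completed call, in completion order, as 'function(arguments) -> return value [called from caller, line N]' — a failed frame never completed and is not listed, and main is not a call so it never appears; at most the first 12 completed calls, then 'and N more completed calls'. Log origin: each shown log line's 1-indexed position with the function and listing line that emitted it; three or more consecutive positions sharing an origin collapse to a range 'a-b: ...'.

Answer: the defect is in grade_run at line 5.
Key fact: The log first diverges at position 7: the faulty run prints 'descend: n=2 acc=0' where the working version prints 'descend: n=2 acc=4'.
Call chain: main -> pack_ledger(0, 3) (called at line 35).
First divergence: at position 7 the run shows 'descend: n=2 acc=0' where the working version logs 'descend: n=2 acc=4'.
Intended log window:
  5: stage values: 4 and 4
  6: descend: n=4 acc=0
  7: descend: n=2 acc=4
  8: driver got 6
Execution walk:
  derive_floor([5, 4, 4, 12, 4, 5]) -> 4  [called from trim_outliers, line 18]
  grade_run(0, 0) -> 0  [called from grade_run, line 5]
  grade_run(2, 0) -> 0  [called from grade_run, line 5]
  grade_run(4, 0) -> 0  [called from trim_outliers, line 21]
  trim_outliers([5, 4, 4, 12, 4, 5]) -> 0  [called from main, line 33]
  pack_ledger(0, 3) -> 0  [called from main, line 35]
Log line origins:
  1: from main, line 32
  2: from trim_outliers, line 17
  3: from derive_floor, line 8
  4: from derive_floor, line 13
  5: from trim_outliers, line 20
  6: from grade_run, line 4
  7: from grade_run, line 4
  8: from main, line 34
  9: from pack_ledger, line 24
A correct fix: line 5: replace `//` with `+`.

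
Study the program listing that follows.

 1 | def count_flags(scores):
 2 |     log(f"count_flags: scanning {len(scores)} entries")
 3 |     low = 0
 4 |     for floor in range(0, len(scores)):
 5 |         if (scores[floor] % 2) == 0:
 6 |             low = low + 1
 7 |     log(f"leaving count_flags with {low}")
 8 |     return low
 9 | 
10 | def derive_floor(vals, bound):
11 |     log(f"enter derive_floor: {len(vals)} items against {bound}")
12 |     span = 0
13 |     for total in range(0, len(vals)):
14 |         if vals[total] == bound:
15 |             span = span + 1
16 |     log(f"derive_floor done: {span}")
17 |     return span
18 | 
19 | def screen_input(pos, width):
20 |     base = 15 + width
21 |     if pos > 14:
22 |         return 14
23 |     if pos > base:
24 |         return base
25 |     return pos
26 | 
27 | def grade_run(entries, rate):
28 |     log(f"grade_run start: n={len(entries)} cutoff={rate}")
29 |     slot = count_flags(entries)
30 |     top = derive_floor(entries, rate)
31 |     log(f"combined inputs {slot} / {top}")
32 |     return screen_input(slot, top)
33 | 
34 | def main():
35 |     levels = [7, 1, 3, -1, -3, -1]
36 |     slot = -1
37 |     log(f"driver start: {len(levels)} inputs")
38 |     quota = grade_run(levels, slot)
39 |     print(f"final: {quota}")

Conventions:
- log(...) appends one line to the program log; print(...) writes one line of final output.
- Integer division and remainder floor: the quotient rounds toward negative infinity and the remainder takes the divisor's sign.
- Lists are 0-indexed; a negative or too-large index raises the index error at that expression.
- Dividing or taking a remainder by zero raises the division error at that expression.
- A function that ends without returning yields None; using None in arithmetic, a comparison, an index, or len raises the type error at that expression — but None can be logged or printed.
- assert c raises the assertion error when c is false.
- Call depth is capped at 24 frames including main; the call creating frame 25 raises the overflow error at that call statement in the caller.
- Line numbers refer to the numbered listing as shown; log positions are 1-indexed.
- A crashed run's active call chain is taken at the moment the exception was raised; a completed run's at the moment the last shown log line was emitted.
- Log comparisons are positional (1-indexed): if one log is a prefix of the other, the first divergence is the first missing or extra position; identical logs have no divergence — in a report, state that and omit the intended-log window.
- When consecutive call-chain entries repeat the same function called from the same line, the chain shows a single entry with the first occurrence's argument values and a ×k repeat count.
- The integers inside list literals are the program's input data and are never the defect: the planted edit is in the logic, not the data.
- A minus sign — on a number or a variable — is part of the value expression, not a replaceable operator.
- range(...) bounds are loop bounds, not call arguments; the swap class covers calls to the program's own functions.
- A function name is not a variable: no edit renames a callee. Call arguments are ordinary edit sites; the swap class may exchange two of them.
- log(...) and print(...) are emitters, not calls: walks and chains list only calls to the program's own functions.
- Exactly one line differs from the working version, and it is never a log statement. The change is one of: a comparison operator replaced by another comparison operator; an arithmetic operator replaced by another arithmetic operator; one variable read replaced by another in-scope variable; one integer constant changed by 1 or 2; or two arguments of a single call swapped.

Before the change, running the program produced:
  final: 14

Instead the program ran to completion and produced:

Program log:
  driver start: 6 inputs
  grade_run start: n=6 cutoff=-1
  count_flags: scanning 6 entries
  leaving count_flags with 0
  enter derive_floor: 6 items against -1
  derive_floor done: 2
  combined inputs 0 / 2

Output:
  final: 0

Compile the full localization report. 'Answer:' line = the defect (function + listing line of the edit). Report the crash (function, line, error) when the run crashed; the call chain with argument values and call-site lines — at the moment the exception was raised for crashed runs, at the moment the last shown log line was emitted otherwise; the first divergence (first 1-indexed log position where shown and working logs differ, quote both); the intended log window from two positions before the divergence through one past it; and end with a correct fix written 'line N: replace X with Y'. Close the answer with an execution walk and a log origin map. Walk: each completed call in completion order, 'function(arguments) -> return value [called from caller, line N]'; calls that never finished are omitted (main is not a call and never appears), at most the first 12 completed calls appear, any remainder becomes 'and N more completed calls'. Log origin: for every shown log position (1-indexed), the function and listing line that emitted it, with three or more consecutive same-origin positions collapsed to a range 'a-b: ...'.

Answer: the defect is in screen_input at line 21.
Key fact: Nothing in the log betrays the bug — only the output does.
Call chain: main -> grade_run([7, 1, 3, -1, -3, -1], -1) (called at line 38).
First divergence: none — the logs agree in full.
Execution walk:
  count_flags([7, 1, 3, -1, -3, -1]) -> 0  [called from grade_run, line 29]
  derive_floor([7, 1, 3, -1, -3, -1], -1) -> 2  [called from grade_run, line 30]
  screen_input(0, 2) -> 0  [called from grade_run, line 32]
  grade_run([7, 1, 3, -1, -3, -1], -1) -> 0  [called from main, line 38]
Log origins:
  1: logged in main at line 37
  2: logged in grade_run at line 28
  3: logged in count_flags at line 2
  4: logged in count_flags at line 7
  5: logged in derive_floor at line 11
  6: logged in derive_floor at line 16
  7: logged in grade_run at line 31
A correct fix: line 21: replace `>` with `<`.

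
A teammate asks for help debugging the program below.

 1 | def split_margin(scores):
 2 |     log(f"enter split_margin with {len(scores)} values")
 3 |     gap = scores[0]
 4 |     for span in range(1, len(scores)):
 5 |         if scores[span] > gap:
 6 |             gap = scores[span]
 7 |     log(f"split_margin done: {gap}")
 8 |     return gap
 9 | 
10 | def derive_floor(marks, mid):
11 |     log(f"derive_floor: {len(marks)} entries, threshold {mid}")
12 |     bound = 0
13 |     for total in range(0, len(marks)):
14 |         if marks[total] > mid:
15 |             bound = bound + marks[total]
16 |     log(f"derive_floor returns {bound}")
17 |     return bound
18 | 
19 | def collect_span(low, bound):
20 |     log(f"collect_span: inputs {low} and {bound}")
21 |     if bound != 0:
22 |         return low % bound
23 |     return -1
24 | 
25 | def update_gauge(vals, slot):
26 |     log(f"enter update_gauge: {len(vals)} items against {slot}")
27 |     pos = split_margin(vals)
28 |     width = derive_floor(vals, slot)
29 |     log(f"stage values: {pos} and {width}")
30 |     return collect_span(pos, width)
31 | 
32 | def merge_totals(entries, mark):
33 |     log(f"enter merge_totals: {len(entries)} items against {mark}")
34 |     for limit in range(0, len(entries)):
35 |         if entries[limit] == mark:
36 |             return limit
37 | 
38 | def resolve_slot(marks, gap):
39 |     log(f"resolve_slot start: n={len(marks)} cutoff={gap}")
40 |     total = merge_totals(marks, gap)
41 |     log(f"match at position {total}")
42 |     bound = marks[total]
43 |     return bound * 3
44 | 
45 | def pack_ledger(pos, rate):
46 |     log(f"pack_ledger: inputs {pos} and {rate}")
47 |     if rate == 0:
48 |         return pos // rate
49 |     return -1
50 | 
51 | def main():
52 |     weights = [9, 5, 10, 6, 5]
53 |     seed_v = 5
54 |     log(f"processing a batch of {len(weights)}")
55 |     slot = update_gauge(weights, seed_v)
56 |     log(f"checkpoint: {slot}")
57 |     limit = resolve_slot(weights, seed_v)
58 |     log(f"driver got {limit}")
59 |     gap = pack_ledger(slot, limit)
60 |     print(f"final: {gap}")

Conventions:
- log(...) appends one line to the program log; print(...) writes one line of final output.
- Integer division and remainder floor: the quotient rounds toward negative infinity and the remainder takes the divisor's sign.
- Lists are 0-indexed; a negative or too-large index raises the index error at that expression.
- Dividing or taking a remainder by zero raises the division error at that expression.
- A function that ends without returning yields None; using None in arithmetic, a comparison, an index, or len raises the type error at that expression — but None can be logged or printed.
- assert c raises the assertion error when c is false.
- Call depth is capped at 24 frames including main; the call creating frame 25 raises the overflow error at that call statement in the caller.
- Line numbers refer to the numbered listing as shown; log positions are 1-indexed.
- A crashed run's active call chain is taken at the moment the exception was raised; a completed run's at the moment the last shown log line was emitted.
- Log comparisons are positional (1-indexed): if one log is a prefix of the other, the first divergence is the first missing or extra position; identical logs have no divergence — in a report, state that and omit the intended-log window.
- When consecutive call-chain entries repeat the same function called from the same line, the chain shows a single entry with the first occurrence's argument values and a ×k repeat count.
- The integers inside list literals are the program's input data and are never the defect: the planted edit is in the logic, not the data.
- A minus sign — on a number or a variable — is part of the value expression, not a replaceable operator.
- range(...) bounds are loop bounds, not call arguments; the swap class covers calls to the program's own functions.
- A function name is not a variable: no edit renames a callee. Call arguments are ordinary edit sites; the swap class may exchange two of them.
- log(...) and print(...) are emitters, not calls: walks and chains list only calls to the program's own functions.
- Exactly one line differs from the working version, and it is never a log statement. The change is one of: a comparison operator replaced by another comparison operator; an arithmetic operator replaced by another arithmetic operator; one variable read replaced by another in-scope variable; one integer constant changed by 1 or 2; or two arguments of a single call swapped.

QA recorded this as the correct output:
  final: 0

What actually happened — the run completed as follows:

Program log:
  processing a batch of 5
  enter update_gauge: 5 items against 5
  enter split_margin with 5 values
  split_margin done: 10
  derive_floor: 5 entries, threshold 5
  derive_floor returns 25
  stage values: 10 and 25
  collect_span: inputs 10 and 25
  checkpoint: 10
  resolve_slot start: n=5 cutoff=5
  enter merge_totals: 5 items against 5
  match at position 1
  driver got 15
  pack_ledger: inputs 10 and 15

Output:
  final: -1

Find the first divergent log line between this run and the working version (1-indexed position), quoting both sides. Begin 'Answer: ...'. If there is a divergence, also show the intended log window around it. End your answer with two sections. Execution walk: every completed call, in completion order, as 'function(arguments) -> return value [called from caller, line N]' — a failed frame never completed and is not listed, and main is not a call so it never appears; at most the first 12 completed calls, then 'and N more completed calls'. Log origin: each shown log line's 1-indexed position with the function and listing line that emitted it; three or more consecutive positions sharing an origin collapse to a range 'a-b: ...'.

Answer: none (the log streams are identical).
Execution walk:
  split_margin([9, 5, 10, 6, 5]) -> 10  [called from update_gauge, line 27]
  derive_floor([9, 5, 10, 6, 5], 5) -> 25  [called from update_gauge, line 28]
  collect_span(10, 25) -> 10  [called from update_gauge, line 30]
  update_gauge([9, 5, 10, 6, 5], 5) -> 10  [called from main, line 55]
  merge_totals([9, 5, 10, 6, 5], 5) -> 1  [called from resolve_slot, line 40]
  resolve_slot([9, 5, 10, 6, 5], 5) -> 15  [called from main, line 57]
  pack_ledger(10, 15) -> -1  [called from main, line 59]
Log origins:
  1: logged in main at line 54
  2: logged in update_gauge at line 26
  3: logged in split_margin at line 2
  4: logged in split_margin at line 7
  5: logged in derive_floor at line 11
  6: logged in derive_floor at line 16
  7: logged in update_gauge at line 29
  8: logged in collect_span at line 20
  9: logged in main at line 56
  10: logged in resolve_slot at line 39
  11: logged in merge_totals at line 33
  12: logged in resolve_slot at line 41
  13: logged in main at line 58
  14: logged in pack_ledger at line 46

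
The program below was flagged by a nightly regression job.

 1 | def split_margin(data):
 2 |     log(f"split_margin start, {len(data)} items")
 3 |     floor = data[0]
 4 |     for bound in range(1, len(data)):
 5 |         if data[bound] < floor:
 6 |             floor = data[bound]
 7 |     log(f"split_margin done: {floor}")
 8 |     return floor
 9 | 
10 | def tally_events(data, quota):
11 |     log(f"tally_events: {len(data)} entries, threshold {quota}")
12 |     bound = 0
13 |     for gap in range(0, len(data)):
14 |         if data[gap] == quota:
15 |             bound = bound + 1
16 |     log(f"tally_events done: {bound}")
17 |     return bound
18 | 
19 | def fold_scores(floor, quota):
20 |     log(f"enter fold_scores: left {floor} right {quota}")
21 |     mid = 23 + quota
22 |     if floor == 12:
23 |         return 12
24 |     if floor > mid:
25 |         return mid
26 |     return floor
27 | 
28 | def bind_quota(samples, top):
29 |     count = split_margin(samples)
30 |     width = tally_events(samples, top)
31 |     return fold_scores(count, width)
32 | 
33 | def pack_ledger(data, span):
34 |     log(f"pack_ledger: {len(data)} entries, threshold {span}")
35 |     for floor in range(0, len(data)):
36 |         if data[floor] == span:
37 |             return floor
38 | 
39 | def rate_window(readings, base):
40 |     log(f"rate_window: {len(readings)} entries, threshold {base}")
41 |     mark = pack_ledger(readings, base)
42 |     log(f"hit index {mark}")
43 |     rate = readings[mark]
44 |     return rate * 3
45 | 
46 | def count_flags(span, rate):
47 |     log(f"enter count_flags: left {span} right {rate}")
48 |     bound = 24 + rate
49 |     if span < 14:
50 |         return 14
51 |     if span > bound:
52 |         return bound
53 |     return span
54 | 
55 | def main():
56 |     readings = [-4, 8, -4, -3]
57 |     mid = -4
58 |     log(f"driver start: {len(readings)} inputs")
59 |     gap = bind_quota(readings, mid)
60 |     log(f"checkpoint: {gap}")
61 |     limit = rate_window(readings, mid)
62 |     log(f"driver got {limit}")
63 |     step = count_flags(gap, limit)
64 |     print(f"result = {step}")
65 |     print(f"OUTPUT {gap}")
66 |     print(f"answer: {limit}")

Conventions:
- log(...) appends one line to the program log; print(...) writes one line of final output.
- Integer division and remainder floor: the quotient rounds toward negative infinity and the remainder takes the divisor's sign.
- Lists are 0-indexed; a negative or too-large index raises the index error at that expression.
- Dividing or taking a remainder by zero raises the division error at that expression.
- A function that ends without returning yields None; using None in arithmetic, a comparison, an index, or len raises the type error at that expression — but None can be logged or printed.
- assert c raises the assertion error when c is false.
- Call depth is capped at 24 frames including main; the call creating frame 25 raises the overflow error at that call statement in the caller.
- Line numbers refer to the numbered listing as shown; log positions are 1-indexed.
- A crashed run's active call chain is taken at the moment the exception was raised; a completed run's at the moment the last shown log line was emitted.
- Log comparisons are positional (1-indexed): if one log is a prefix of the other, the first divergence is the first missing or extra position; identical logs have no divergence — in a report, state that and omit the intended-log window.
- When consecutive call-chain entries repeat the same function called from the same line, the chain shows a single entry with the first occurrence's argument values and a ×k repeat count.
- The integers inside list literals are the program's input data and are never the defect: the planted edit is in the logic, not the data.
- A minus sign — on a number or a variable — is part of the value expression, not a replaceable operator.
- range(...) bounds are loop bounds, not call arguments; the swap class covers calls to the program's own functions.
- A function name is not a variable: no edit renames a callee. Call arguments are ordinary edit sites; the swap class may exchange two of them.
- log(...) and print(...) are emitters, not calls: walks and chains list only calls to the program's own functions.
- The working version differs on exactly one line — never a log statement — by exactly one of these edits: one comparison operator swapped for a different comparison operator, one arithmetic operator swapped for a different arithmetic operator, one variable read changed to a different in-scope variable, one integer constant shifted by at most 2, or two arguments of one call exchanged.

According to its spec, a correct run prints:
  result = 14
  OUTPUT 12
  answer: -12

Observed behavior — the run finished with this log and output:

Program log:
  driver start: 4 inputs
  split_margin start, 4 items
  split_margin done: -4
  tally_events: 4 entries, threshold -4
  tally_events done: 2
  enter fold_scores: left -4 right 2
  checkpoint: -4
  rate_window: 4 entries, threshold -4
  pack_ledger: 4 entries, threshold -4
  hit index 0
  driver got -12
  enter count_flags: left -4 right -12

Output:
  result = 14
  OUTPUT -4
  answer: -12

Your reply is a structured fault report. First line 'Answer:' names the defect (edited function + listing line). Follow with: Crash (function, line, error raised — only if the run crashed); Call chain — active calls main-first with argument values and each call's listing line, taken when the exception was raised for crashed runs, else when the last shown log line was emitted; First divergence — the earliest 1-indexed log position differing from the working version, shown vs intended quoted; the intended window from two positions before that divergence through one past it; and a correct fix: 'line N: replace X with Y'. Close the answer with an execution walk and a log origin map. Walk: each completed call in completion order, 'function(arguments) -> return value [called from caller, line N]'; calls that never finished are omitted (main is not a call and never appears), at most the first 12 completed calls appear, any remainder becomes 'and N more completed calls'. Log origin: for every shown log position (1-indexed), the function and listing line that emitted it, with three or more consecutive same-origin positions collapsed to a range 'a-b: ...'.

Answer: the defect is in fold_scores at line 22.
Core observation: The earliest visible damage is log position 7 — 'checkpoint: -4' rather than the intended 'checkpoint: 12'.
Call chain: main -> count_flags(-4, -12) (called at line 63).
First divergence: at position 7 the run shows 'checkpoint: -4' where the working version logs 'checkpoint: 12'.
Intended log window:
  5: tally_events done: 2
  6: enter fold_scores: left -4 right 2
  7: checkpoint: 12
  8: rate_window: 4 entries, threshold -4
Execution walk:
  split_margin([-4, 8, -4, -3]) -> -4  [called from bind_quota, line 29]
  tally_events([-4, 8, -4, -3], -4) -> 2  [called from bind_quota, line 30]
  fold_scores(-4, 2) -> -4  [called from bind_quota, line 31]
  bind_quota([-4, 8, -4, -3], -4) -> -4  [called from main, line 59]
  pack_ledger([-4, 8, -4, -3], -4) -> 0  [called from rate_window, line 41]
  rate_window([-4, 8, -4, -3], -4) -> -12  [called from main, line 61]
  count_flags(-4, -12) -> 14  [called from main, line 63]
Log line origins:
  1: from main, line 58
  2: from split_margin, line 2
  3: from split_margin, line 7
  4: from tally_events, line 11
  5: from tally_events, line 16
  6: from fold_scores, line 20
  7: from main, line 60
  8: from rate_window, line 40
  9: from pack_ledger, line 34
  10: from rate_window, line 42
  11: from main, line 62
  12: from count_flags, line 47
A correct fix: line 22: replace `==` with `<`.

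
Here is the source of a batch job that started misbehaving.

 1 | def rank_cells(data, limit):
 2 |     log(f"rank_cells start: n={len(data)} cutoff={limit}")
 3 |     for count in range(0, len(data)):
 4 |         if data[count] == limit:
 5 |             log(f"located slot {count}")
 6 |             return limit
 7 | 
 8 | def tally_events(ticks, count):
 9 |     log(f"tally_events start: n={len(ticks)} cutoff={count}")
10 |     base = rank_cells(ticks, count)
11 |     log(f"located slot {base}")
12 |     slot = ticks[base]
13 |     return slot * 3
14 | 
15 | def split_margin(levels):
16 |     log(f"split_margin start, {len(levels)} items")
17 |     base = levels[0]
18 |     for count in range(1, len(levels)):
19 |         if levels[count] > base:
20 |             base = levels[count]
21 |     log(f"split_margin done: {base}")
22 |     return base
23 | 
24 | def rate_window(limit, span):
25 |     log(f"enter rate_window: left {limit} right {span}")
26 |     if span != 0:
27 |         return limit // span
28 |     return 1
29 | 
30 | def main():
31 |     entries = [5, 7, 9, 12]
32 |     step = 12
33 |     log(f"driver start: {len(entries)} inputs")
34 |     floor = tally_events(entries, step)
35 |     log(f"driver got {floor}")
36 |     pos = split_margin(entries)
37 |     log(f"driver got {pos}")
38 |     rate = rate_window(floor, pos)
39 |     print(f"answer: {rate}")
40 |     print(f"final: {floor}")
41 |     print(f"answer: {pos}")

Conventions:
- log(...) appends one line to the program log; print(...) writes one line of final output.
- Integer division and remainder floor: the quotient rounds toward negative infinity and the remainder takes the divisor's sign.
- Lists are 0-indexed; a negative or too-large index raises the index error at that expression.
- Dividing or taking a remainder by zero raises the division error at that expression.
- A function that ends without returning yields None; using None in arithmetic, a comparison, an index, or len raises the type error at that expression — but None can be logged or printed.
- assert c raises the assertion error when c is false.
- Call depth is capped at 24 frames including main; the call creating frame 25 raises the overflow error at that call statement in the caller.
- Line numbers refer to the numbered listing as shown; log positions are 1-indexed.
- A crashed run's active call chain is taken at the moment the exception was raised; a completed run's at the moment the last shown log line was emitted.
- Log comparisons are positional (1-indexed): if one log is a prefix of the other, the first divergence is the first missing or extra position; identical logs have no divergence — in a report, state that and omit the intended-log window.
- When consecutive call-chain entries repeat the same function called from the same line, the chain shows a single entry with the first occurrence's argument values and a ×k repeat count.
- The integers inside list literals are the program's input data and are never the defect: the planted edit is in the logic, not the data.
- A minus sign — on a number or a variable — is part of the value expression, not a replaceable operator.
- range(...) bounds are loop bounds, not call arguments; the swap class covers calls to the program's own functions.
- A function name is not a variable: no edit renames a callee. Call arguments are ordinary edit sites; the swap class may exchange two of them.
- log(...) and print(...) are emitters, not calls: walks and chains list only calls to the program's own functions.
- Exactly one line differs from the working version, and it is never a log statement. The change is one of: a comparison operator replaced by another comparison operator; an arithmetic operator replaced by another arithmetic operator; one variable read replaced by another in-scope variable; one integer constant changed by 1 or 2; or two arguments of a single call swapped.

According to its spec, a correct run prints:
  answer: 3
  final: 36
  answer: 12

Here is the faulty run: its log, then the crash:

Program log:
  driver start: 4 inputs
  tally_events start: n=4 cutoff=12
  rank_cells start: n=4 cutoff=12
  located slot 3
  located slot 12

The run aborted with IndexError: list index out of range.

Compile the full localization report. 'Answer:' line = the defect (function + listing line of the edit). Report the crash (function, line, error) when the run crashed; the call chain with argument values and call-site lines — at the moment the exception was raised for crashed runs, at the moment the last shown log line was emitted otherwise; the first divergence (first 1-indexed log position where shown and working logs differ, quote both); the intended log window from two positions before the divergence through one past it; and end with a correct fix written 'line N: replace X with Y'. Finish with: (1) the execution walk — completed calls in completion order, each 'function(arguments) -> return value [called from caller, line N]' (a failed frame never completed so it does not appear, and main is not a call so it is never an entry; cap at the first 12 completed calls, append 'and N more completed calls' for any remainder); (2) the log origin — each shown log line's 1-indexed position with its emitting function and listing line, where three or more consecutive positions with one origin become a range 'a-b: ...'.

Answer: the defect is in rank_cells at line 6.
Core observation: The log first diverges at position 5: the faulty run prints 'located slot 12' where the working version prints 'located slot 3'.
Crash: tally_events, line 12, IndexError.
Call chain: main -> tally_events([5, 7, 9, 12], 12) (called at line 34).
First divergence: at position 5 the run shows 'located slot 12' where the working version logs 'located slot 3'.
Intended log window:
  3: rank_cells start: n=4 cutoff=12
  4: located slot 3
  5: located slot 3
  6: driver got 36
Execution walk:
  rank_cells([5, 7, 9, 12], 12) -> 12  [called from tally_events, line 10]
Log origin:
  1: from main, line 33
  2: from tally_events, line 9
  3: from rank_cells, line 2
  4: from rank_cells, line 5
  5: from tally_events, line 11
A correct fix: line 6: replace `limit` with `count`.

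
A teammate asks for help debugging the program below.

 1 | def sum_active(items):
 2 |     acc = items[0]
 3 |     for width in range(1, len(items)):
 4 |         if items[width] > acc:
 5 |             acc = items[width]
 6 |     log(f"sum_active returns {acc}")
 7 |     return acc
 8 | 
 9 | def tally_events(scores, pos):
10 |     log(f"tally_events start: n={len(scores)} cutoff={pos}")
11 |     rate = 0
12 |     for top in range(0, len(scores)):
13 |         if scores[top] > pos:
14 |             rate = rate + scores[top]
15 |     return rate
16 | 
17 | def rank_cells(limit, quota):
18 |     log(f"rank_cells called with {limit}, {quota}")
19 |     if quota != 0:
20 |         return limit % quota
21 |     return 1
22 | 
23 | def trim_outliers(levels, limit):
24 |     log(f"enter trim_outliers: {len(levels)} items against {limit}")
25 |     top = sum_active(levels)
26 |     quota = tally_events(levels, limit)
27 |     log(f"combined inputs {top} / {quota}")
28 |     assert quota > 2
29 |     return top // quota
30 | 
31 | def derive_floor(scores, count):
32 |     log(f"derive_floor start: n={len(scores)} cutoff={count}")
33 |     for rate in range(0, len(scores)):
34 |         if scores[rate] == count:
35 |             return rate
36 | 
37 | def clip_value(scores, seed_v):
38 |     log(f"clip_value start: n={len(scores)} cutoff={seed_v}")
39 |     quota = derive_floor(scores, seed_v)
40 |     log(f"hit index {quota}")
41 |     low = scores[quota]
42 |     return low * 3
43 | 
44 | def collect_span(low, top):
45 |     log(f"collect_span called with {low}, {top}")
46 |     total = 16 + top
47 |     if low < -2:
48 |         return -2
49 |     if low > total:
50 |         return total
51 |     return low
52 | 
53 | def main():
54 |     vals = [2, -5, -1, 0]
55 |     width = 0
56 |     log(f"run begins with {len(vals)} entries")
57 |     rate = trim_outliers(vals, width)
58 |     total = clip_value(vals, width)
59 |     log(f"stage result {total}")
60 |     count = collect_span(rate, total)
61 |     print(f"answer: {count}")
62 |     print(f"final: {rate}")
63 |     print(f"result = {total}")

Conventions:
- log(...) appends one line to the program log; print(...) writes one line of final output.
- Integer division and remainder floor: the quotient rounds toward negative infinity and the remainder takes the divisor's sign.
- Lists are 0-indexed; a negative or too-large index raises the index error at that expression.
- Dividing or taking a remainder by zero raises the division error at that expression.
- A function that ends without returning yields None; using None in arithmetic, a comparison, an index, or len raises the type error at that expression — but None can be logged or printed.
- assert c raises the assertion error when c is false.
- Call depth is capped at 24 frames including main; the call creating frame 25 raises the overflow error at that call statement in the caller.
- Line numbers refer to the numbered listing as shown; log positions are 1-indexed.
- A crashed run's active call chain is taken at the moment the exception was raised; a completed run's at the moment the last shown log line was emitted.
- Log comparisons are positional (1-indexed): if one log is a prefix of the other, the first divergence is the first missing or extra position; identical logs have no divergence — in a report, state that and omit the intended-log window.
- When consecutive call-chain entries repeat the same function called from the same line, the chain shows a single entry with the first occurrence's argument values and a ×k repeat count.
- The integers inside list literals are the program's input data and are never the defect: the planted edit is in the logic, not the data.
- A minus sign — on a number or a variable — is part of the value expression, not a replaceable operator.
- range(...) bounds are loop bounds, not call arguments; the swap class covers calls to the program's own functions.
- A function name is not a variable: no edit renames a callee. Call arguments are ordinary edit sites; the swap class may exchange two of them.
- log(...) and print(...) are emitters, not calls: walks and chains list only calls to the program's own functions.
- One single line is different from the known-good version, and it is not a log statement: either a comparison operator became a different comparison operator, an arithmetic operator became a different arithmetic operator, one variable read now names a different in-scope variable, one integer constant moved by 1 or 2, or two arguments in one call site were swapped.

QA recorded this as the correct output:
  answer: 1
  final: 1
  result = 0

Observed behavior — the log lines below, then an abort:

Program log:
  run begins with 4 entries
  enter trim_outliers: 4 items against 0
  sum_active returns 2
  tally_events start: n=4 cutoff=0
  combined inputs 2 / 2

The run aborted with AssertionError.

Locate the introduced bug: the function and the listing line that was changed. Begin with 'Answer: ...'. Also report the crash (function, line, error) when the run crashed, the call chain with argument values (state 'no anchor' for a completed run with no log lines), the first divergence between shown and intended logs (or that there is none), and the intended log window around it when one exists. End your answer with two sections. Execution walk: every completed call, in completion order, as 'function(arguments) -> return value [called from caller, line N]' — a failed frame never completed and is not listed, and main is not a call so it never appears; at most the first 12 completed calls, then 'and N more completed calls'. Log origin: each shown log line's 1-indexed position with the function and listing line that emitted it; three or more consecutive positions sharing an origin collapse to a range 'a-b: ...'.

Answer: the defect is in trim_outliers at line 28.
Key observation: The faulty run's log stops after 5 lines; the working version's next line would be 'clip_value start: n=4 cutoff=0'.
Crash: trim_outliers, line 28, AssertionError.
Call chain: main -> trim_outliers([2, -5, -1, 0], 0) (called at line 57).
First divergence: position 6 (shown log ended at 5 lines; the working version continues: 'clip_value start: n=4 cutoff=0').
Intended log window:
  4: tally_events start: n=4 cutoff=0
  5: combined inputs 2 / 2
  6: clip_value start: n=4 cutoff=0
  7: derive_floor start: n=4 cutoff=0
Execution walk:
  sum_active([2, -5, -1, 0]) -> 2  [called from trim_outliers, line 25]
  tally_events([2, -5, -1, 0], 0) -> 2  [called from trim_outliers, line 26]
Log origins:
  1 — main, line 56
  2 — trim_outliers, line 24
  3 — sum_active, line 6
  4 — tally_events, line 10
  5 — trim_outliers, line 27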